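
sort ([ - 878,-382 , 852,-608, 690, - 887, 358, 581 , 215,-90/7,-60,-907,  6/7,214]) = [ - 907,-887, - 878, - 608, - 382,-60, - 90/7,  6/7,214,215 , 358, 581,  690,852]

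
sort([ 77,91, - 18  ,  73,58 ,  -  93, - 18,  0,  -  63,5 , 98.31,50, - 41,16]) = [ - 93 , - 63, - 41,-18, - 18, 0,5, 16 , 50, 58  ,  73,77 , 91,98.31 ] 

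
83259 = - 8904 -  - 92163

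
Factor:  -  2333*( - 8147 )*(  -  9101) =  - 172982261051 = - 19^1*479^1*2333^1*8147^1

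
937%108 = 73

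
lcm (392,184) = 9016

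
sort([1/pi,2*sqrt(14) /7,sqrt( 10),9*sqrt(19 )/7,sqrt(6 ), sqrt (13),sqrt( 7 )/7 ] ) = [1/pi,sqrt(7 )/7,2*sqrt(14 )/7,sqrt( 6), sqrt(10),sqrt(13 ), 9*sqrt(19 ) /7]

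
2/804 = 1/402 = 0.00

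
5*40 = 200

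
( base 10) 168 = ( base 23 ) 77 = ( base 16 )A8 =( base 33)53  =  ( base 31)5D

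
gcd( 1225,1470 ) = 245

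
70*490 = 34300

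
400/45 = 8 + 8/9 = 8.89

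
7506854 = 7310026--196828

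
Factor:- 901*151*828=- 112650228=- 2^2*3^2*17^1*23^1*53^1*151^1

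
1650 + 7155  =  8805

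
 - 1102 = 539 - 1641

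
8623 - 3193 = 5430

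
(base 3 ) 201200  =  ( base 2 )1000010011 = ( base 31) H4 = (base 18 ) 1B9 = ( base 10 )531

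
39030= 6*6505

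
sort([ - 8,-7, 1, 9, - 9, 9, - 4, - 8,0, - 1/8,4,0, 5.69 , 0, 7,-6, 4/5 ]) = [ - 9, - 8, - 8  , - 7,  -  6, - 4, - 1/8,0,  0, 0,4/5,1,4, 5.69, 7,9,9]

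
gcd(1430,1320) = 110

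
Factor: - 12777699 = - 3^1*11^1*387203^1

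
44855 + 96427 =141282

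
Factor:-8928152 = -2^3*67^1* 16657^1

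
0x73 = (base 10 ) 115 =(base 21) 5a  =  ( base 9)137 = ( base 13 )8b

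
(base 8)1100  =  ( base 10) 576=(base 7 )1452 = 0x240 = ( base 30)j6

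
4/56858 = 2/28429 = 0.00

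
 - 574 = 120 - 694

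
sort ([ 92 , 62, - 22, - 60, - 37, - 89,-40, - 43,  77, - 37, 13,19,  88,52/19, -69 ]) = [ - 89,  -  69,  -  60, - 43 , - 40, - 37 ,-37, - 22, 52/19,13,19,62,77, 88,92]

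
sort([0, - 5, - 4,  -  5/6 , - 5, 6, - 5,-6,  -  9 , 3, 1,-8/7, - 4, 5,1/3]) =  [ - 9, - 6 , - 5, - 5, - 5 , - 4, - 4, - 8/7 , - 5/6,0, 1/3, 1 , 3 , 5, 6]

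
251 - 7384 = -7133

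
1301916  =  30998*42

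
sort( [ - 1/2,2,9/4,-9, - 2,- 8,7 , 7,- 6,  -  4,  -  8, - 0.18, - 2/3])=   [ - 9, - 8, - 8, - 6, - 4, - 2, - 2/3, - 1/2, - 0.18,2,9/4,7, 7] 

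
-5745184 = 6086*( - 944)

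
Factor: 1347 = 3^1*449^1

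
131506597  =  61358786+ 70147811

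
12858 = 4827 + 8031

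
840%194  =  64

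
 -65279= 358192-423471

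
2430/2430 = 1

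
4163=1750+2413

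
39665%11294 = 5783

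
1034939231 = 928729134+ 106210097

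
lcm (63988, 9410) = 319940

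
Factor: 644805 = 3^2 * 5^1*7^1*23^1*89^1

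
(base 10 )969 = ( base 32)u9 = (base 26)1b7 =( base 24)1g9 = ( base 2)1111001001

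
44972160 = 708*63520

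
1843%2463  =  1843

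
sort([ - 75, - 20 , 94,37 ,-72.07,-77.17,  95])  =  [- 77.17,- 75, - 72.07,  -  20, 37, 94, 95]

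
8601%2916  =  2769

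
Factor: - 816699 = -3^1*13^1 * 43^1*487^1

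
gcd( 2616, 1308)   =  1308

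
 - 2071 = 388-2459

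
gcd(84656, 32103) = 1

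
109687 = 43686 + 66001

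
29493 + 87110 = 116603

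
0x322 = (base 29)rj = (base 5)11202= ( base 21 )1h4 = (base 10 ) 802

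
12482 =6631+5851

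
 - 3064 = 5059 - 8123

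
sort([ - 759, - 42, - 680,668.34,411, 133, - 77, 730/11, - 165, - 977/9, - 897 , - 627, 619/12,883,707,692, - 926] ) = [ - 926, - 897, - 759, - 680, - 627,-165, - 977/9, - 77,-42, 619/12,  730/11, 133,411,668.34,692, 707,  883] 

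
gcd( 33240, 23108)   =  4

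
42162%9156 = 5538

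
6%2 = 0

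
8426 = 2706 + 5720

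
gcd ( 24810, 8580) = 30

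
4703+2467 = 7170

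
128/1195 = 128/1195 = 0.11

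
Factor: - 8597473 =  -8597473^1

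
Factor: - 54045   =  -3^2*5^1*1201^1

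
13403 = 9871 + 3532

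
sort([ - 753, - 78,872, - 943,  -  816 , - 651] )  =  [ - 943, - 816,-753, - 651,-78, 872]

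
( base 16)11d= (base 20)E5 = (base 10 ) 285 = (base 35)85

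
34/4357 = 34/4357 = 0.01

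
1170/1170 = 1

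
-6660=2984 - 9644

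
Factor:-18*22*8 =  - 3168  =  - 2^5*3^2*11^1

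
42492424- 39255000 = 3237424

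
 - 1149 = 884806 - 885955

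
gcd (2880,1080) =360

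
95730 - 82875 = 12855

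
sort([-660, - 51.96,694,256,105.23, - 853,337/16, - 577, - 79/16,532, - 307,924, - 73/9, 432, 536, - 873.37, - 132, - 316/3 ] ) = [ - 873.37 , - 853, - 660,  -  577 , - 307, - 132, - 316/3 ,  -  51.96,-73/9, - 79/16,337/16,105.23,256,432, 532, 536,694,924]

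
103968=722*144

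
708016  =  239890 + 468126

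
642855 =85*7563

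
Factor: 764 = 2^2*191^1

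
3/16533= 1/5511 = 0.00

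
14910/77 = 193+7/11 = 193.64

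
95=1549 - 1454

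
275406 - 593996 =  - 318590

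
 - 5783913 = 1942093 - 7726006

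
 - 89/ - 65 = 89/65 = 1.37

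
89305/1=89305 = 89305.00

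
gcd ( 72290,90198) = 2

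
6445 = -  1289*(  -  5 )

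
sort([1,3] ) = [ 1, 3]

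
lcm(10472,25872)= 439824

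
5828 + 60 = 5888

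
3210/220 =14  +  13/22 =14.59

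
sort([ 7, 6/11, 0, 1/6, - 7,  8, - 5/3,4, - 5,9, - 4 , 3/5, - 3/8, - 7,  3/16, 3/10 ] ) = [-7, - 7, - 5, - 4, - 5/3, -3/8, 0,1/6,3/16, 3/10, 6/11, 3/5,4, 7, 8, 9]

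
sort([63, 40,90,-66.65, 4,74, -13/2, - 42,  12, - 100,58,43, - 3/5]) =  [- 100, - 66.65, - 42,-13/2, - 3/5,4,12,40 , 43, 58 , 63 , 74,90 ] 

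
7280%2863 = 1554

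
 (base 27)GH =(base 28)G1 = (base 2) 111000001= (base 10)449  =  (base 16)1c1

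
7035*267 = 1878345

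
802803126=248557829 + 554245297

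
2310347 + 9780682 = 12091029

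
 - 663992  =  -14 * 47428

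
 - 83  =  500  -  583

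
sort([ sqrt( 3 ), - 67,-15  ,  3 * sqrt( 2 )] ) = [-67, - 15, sqrt( 3),3*sqrt( 2) ]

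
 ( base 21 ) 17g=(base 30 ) K4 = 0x25C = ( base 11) 4AA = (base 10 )604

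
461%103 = 49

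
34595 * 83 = 2871385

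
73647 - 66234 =7413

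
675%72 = 27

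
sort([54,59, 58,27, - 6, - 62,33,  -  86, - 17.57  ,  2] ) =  [-86, - 62 , - 17.57 , - 6, 2,27,  33,54, 58,59] 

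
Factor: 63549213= 3^1 * 7^1*13^1 * 17^1*13693^1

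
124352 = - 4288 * ( - 29)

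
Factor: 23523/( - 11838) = - 7841/3946 = - 2^( - 1 )* 1973^(- 1) * 7841^1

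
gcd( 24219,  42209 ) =1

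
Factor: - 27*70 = -1890 = - 2^1*3^3 * 5^1*7^1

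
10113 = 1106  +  9007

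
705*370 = 260850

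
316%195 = 121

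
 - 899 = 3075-3974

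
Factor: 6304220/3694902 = 3152110/1847451 = 2^1*3^( - 1)*5^1 * 13^1*149^( - 1) * 4133^(-1 )*24247^1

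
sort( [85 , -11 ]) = [ - 11, 85 ]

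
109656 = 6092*18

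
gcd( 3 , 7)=1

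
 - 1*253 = -253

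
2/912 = 1/456= 0.00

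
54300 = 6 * 9050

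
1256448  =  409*3072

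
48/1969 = 48/1969 = 0.02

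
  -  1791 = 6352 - 8143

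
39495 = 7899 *5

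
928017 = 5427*171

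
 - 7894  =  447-8341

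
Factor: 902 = 2^1*11^1*41^1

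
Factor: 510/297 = 2^1*3^(-2 ) * 5^1*11^(-1)*17^1 = 170/99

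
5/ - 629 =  - 1 + 624/629 = - 0.01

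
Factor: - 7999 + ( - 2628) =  - 10627 = - 10627^1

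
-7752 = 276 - 8028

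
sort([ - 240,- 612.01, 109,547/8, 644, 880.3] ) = [ - 612.01, - 240,547/8 , 109,644,  880.3] 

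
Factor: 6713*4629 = 3^1 *7^2*137^1*1543^1 = 31074477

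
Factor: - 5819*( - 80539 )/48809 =11^1*23^2*43^1* 1873^1* 48809^( - 1 ) =468656441/48809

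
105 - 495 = -390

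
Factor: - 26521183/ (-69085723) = 7^ (  -  1 )*13^1*47^( - 1 ) * 263^1*7757^1*209987^( - 1 ) 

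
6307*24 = 151368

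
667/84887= 667/84887=   0.01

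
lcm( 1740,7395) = 29580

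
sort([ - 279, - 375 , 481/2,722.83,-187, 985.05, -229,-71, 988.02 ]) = [-375,  -  279,  -  229, - 187,-71, 481/2,722.83, 985.05, 988.02] 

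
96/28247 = 96/28247 = 0.00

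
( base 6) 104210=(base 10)8718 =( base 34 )7IE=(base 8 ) 21016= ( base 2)10001000001110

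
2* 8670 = 17340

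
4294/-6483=-1 + 2189/6483 = -0.66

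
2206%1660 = 546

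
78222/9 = 8691+1/3 = 8691.33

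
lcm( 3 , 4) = 12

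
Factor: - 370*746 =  - 2^2*5^1*37^1*373^1 = - 276020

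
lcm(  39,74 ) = 2886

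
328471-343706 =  - 15235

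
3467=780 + 2687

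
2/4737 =2/4737 = 0.00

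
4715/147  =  32 + 11/147 = 32.07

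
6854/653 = 6854/653 = 10.50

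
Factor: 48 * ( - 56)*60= - 161280 = -2^9*3^2*5^1*7^1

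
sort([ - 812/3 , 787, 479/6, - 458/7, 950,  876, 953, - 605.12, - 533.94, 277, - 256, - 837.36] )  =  [ - 837.36, - 605.12, -533.94, - 812/3, - 256,-458/7, 479/6, 277, 787, 876, 950, 953] 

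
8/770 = 4/385 = 0.01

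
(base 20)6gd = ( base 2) 101010101101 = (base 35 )283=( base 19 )7ag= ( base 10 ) 2733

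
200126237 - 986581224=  - 786454987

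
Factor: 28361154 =2^1*3^1*4726859^1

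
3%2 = 1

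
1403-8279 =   -  6876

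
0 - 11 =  - 11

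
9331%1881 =1807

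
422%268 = 154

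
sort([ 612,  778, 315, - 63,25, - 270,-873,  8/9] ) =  [ - 873,  -  270, - 63  ,  8/9,  25,315,  612 , 778] 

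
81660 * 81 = 6614460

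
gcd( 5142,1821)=3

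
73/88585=73/88585 = 0.00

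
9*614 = 5526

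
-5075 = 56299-61374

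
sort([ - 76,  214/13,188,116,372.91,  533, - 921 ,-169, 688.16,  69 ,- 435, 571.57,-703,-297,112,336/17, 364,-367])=[-921,-703,-435,-367,-297, - 169,-76,214/13,336/17 , 69,112,116,188,364 , 372.91,533, 571.57,688.16 ]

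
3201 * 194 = 620994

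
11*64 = 704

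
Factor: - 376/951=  - 2^3*3^( - 1 )*47^1*317^(-1) 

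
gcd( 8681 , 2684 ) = 1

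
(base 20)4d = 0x5D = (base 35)2n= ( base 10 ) 93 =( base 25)3I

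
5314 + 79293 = 84607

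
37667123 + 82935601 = 120602724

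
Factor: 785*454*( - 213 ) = -2^1*3^1*5^1*71^1*157^1*227^1=- 75911070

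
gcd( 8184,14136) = 744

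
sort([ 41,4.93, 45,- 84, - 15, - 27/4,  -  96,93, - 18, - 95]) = [-96 , - 95,-84, - 18, - 15,  -  27/4,4.93,41, 45, 93]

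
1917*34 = 65178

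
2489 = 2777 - 288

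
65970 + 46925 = 112895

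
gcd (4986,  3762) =18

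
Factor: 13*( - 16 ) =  - 2^4*13^1 = - 208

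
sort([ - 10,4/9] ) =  [-10, 4/9 ]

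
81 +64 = 145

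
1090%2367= 1090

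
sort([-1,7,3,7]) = [ - 1, 3,7,  7]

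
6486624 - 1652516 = 4834108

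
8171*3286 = 26849906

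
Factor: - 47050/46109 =  -  2^1*5^2*7^(  -  2 ) = - 50/49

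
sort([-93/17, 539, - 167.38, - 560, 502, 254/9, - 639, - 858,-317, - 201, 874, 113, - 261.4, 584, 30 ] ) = [ - 858,  -  639 , - 560, - 317,- 261.4  ,-201, - 167.38, - 93/17, 254/9, 30, 113  ,  502, 539, 584, 874]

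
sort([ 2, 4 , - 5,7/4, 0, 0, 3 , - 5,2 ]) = [ - 5,-5, 0,0,  7/4,2, 2,3, 4] 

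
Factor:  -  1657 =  - 1657^1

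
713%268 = 177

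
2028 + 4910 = 6938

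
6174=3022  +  3152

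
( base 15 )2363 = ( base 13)3564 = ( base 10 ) 7518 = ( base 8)16536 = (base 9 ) 11273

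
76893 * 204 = 15686172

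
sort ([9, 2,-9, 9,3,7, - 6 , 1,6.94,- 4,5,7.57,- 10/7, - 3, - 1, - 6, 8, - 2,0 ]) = [ - 9, - 6 , - 6  , - 4,-3,-2, - 10/7, - 1,  0, 1,2,3,5,6.94,7,7.57, 8,9 , 9] 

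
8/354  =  4/177 = 0.02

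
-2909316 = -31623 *92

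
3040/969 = 160/51 = 3.14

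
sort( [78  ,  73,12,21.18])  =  [12,21.18  ,  73, 78 ]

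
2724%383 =43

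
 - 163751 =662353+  - 826104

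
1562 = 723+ 839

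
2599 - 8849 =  - 6250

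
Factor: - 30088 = -2^3*3761^1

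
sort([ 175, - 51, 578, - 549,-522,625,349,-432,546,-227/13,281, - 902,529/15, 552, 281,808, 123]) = [ - 902, - 549, - 522, - 432,- 51, - 227/13, 529/15, 123,175, 281,281 , 349, 546, 552, 578, 625, 808]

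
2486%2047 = 439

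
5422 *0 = 0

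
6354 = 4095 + 2259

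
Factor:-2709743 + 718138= - 1991605 = -5^1*7^2*11^1*739^1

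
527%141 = 104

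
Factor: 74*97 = 7178 =2^1*37^1 *97^1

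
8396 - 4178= 4218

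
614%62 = 56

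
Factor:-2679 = - 3^1 * 19^1*47^1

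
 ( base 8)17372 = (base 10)7930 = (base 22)G8A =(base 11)5a5a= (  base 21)hkd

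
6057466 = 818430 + 5239036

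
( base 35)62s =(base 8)16430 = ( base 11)5661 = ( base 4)1310120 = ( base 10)7448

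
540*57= 30780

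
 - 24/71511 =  - 1+ 23829/23837 = - 0.00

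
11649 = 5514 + 6135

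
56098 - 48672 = 7426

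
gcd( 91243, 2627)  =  1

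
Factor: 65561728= 2^7*257^1*1993^1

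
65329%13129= 12813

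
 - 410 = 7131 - 7541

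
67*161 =10787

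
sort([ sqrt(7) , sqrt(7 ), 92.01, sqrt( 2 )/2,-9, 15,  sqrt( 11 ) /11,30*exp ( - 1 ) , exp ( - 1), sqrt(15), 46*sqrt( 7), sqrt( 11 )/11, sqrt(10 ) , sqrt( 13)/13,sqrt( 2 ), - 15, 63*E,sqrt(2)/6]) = [ - 15, - 9, sqrt ( 2 ) /6,sqrt( 13)/13, sqrt( 11)/11,sqrt( 11) /11, exp(  -  1 ), sqrt( 2 )/2, sqrt( 2 ),  sqrt( 7 ), sqrt( 7 ), sqrt( 10), sqrt( 15), 30 * exp(-1),15, 92.01,46*sqrt( 7),63*E] 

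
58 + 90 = 148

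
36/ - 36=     -  1/1 =- 1.00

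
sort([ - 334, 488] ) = [-334, 488 ] 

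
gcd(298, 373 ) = 1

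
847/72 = 847/72 = 11.76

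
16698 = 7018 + 9680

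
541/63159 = 541/63159 = 0.01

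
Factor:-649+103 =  - 546  =  - 2^1*3^1*7^1*13^1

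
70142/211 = 332 + 90/211= 332.43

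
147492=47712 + 99780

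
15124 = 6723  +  8401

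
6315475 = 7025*899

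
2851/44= 2851/44= 64.80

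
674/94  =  7 + 8/47 =7.17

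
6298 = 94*67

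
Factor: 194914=2^1*41^1*2377^1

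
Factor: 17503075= 5^2*421^1*1663^1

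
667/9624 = 667/9624 =0.07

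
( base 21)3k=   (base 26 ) 35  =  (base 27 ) 32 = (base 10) 83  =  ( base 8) 123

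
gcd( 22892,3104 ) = 388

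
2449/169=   2449/169 = 14.49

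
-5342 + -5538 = - 10880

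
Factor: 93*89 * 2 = 2^1 * 3^1 * 31^1  *  89^1 = 16554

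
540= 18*30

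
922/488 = 461/244 = 1.89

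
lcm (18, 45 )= 90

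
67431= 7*9633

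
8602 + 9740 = 18342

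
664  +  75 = 739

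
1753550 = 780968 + 972582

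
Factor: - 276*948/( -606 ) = 2^3*3^1*23^1*79^1*101^(-1 )=43608/101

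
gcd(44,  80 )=4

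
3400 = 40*85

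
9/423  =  1/47 = 0.02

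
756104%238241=41381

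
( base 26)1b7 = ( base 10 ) 969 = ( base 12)689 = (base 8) 1711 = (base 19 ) 2D0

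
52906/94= 562 + 39/47 = 562.83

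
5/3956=5/3956 = 0.00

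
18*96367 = 1734606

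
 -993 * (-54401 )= 54020193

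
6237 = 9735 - 3498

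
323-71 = 252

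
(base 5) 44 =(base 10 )24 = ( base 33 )o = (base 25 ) o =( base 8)30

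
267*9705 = 2591235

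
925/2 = 462 + 1/2= 462.50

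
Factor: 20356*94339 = 1920364684  =  2^2*7^2*727^1 *13477^1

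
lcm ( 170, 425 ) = 850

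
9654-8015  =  1639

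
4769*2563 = 12222947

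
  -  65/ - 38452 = 65/38452=0.00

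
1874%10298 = 1874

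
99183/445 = 99183/445 = 222.88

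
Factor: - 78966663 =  - 3^1 * 137^1*192133^1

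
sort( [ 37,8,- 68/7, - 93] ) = [-93,-68/7, 8, 37] 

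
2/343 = 2/343 = 0.01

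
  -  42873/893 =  - 42873/893 = - 48.01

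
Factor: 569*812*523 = 2^2*7^1*29^1*523^1*569^1 = 241640644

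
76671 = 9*8519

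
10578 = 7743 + 2835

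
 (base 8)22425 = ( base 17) 1FE7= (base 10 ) 9493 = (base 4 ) 2110111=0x2515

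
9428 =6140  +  3288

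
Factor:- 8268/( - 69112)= 39/326  =  2^(  -  1 ) * 3^1*13^1*163^ (  -  1 ) 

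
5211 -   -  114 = 5325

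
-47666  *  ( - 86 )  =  4099276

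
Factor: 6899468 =2^2*769^1*2243^1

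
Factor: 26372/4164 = 19/3   =  3^ (-1 )*19^1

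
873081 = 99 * 8819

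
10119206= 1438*7037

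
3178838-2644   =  3176194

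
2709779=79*34301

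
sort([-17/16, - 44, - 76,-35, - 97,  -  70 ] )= [ -97 , - 76, - 70,-44, - 35,  -  17/16] 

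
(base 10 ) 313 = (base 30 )ad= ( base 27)bg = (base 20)FD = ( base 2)100111001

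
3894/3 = 1298  =  1298.00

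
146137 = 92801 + 53336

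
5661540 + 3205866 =8867406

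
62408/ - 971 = -65+707/971=- 64.27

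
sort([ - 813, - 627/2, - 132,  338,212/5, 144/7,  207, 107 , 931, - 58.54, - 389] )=[ - 813,  -  389, - 627/2 ,  -  132, - 58.54,144/7, 212/5 , 107, 207 , 338, 931]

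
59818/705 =84 + 598/705 =84.85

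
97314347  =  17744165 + 79570182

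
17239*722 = 12446558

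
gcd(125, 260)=5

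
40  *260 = 10400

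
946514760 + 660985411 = 1607500171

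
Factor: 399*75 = 29925 = 3^2*5^2*7^1*19^1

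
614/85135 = 614/85135 = 0.01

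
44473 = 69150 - 24677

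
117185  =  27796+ 89389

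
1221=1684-463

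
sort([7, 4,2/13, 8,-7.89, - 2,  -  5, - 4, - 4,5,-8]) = [-8, -7.89,  -  5, -4,-4, - 2, 2/13, 4, 5, 7, 8] 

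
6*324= 1944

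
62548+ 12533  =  75081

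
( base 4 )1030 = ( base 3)2211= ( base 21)3d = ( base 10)76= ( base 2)1001100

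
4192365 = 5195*807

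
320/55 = 5+9/11 = 5.82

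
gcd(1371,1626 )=3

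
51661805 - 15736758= 35925047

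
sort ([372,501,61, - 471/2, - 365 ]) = [ - 365,- 471/2,61,372, 501] 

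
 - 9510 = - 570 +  - 8940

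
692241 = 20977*33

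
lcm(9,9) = 9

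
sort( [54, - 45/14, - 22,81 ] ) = [- 22, - 45/14, 54,81]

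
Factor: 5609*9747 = 3^3*19^2*71^1*79^1 = 54670923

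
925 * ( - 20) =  - 18500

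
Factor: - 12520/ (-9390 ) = 2^2*3^( - 1) =4/3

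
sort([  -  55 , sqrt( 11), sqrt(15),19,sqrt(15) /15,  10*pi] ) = [-55,sqrt(15) /15,sqrt( 11),sqrt(15),19,  10*pi]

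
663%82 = 7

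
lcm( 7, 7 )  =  7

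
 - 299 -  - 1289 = 990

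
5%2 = 1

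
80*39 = 3120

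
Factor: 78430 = 2^1 * 5^1*11^1*23^1  *31^1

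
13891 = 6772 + 7119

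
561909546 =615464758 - 53555212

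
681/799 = 681/799 = 0.85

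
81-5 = 76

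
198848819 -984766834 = -785918015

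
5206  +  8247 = 13453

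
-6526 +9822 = 3296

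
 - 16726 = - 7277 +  - 9449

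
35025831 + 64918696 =99944527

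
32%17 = 15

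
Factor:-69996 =  -  2^2*3^1*19^1 * 307^1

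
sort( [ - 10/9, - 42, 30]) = [ - 42, - 10/9,30 ]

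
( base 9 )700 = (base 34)GN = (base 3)210000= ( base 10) 567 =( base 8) 1067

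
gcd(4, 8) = 4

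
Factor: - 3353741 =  - 1051^1*3191^1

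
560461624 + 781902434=1342364058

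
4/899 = 4/899=0.00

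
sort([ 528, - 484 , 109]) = [ - 484, 109,528] 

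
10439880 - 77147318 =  - 66707438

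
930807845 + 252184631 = 1182992476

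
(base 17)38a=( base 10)1013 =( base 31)11L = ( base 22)221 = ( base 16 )3f5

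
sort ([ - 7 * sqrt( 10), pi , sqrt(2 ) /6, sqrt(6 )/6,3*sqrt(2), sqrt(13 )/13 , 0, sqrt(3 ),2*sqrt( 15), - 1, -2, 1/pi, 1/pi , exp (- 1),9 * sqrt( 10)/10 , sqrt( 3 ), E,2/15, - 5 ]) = [ - 7*sqrt(10), - 5,-2, - 1, 0,  2/15, sqrt( 2 )/6,  sqrt(13 ) /13,1/pi, 1/pi , exp( - 1), sqrt(6 )/6 , sqrt(3), sqrt(3 ),E,9 * sqrt(10 )/10,  pi, 3*sqrt( 2), 2*sqrt ( 15 ) ] 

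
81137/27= 3005+2/27  =  3005.07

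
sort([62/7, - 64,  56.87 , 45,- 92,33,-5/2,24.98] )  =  [-92, - 64, - 5/2, 62/7,24.98,33,45, 56.87]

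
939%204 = 123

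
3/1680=1/560 = 0.00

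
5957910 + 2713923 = 8671833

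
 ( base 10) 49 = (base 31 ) 1I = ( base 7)100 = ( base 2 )110001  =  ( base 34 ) 1F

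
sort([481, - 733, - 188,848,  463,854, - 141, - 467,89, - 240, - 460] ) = [ - 733, - 467,-460, - 240,-188,-141 , 89,463, 481,848, 854 ] 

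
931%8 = 3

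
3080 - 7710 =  - 4630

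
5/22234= 5/22234 = 0.00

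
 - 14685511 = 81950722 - 96636233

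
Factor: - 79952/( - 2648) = 2^1 * 19^1*263^1*331^(-1) = 9994/331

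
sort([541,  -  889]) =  [ - 889, 541]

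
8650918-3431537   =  5219381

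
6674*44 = 293656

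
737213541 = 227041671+510171870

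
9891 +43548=53439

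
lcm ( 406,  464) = 3248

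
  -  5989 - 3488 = -9477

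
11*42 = 462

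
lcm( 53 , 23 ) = 1219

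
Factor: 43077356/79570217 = 2^2*7^1*17^( - 1)*41^(-1)*223^1*6899^1*114161^(  -  1)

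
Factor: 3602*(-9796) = - 35285192  =  - 2^3*31^1 * 79^1*1801^1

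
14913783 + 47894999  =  62808782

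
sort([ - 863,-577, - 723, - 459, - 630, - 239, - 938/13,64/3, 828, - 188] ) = [-863, - 723  , - 630, - 577,  -  459  ,-239, - 188, - 938/13, 64/3 , 828] 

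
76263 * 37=2821731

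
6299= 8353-2054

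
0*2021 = 0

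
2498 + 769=3267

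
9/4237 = 9/4237=0.00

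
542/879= 542/879  =  0.62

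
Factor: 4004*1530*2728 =16712055360 =2^6*3^2 * 5^1*7^1*11^2*13^1*17^1*31^1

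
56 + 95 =151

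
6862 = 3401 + 3461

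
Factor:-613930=-2^1*5^1 * 29^2*73^1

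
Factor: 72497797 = 137^1*529181^1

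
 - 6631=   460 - 7091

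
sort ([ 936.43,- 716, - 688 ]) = [ -716, - 688, 936.43]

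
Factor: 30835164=2^2*3^1*83^2*373^1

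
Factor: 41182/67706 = 59/97 = 59^1*97^( - 1) 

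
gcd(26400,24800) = 800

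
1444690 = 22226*65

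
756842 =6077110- 5320268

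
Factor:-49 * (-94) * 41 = 188846 = 2^1*7^2 * 41^1 * 47^1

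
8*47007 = 376056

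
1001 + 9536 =10537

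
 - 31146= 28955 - 60101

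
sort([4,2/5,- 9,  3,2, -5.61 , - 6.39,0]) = [-9 , - 6.39 , - 5.61,0,2/5,2 , 3 , 4]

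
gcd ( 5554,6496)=2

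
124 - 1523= -1399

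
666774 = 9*74086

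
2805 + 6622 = 9427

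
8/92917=8/92917 = 0.00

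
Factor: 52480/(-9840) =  - 16/3   =  -2^4*3^( - 1 ) 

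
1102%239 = 146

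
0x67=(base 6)251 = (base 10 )103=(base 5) 403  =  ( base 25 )43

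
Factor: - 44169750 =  - 2^1*3^2*5^3*67^1*293^1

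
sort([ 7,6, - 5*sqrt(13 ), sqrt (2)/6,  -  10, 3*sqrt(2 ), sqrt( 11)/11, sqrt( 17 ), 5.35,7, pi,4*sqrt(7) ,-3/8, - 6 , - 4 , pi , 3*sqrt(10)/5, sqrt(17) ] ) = [ - 5*sqrt(13) ,-10,-6, - 4, - 3/8,  sqrt(2) /6,sqrt(11 ) /11,3 * sqrt( 10 ) /5,pi,pi,sqrt( 17),sqrt( 17 ), 3*sqrt ( 2 ),  5.35, 6,7, 7,4*sqrt(7 )] 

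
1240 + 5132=6372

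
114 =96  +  18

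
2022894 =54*37461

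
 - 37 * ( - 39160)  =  1448920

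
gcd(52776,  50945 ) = 1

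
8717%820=517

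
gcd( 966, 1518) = 138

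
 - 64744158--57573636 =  - 7170522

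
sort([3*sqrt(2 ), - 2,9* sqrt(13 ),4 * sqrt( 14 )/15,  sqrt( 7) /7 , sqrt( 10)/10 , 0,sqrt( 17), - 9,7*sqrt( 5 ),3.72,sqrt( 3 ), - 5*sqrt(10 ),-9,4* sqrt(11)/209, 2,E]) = [-5*sqrt( 10),- 9, - 9, - 2, 0,4*sqrt( 11 )/209, sqrt(10 )/10, sqrt( 7) /7,4*sqrt( 14) /15,sqrt( 3), 2,E,3.72,sqrt(17 ), 3*sqrt( 2 ),7*sqrt (5 ),9*sqrt( 13)] 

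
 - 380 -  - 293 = -87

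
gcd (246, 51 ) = 3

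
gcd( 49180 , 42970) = 10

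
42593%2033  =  1933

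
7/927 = 7/927 = 0.01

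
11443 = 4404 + 7039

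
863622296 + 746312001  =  1609934297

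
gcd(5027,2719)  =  1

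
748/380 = 1+ 92/95 = 1.97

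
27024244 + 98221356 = 125245600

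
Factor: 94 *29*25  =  2^1*5^2*29^1*47^1 = 68150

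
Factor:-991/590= - 2^ ( - 1 )*5^( -1)*59^( - 1)*991^1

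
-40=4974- 5014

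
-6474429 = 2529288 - 9003717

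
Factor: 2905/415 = 7^1 = 7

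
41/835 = 41/835 = 0.05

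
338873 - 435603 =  - 96730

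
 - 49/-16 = 3  +  1/16= 3.06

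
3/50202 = 1/16734= 0.00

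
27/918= 1/34 = 0.03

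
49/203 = 7/29  =  0.24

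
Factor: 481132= 2^2*120283^1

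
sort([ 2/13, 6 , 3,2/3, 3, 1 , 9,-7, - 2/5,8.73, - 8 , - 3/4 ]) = [-8 ,- 7,  -  3/4,- 2/5, 2/13,2/3 , 1,3, 3,6 , 8.73, 9 ]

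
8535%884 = 579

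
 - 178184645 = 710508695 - 888693340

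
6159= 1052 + 5107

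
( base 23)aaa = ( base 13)2695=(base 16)159a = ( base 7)22060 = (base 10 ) 5530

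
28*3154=88312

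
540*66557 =35940780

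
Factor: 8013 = 3^1*2671^1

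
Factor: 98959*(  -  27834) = -2^1*3^1*7^1 * 67^1*211^1*4639^1  =  - 2754424806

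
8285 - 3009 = 5276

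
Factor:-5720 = - 2^3*5^1*11^1*13^1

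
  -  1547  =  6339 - 7886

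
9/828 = 1/92 = 0.01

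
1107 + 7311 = 8418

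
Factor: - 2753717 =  - 449^1*6133^1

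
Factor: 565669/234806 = 53/22 = 2^(-1) *11^( - 1)*53^1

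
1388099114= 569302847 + 818796267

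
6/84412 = 3/42206 = 0.00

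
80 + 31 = 111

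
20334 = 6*3389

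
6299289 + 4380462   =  10679751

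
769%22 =21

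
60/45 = 4/3= 1.33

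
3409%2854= 555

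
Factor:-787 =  - 787^1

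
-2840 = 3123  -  5963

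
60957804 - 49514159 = 11443645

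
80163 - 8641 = 71522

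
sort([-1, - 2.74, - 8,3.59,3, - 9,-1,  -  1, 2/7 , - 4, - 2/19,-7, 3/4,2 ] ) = [-9,-8,-7, - 4,-2.74,- 1, - 1,-1, - 2/19, 2/7, 3/4, 2, 3, 3.59 ]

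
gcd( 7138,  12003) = 1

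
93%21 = 9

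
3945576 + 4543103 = 8488679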